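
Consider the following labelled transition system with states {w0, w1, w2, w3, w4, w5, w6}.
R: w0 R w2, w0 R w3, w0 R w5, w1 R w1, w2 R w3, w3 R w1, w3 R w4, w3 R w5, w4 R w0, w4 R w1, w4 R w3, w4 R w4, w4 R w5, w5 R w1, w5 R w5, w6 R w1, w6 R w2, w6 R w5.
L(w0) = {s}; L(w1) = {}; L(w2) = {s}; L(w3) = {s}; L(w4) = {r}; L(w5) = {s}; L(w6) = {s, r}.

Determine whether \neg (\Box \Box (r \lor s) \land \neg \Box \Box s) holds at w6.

Yes

At w6: \Box \Box (r \lor s) \land \neg \Box \Box s is false, so \neg (\Box \Box (r \lor s) \land \neg \Box \Box s) is true.
  At w6: \Box \Box (r \lor s) is false, \neg \Box \Box s is true, so \Box \Box (r \lor s) \land \neg \Box \Box s is false.
    At w6: \Box \Box (r \lor s) requires \Box (r \lor s) at every successor {w1, w2, w5}.
      \Box (r \lor s) fails at w1, so \Box \Box (r \lor s) is false at w6.
    At w6: \Box \Box s is false, so \neg \Box \Box s is true.
      At w6: \Box \Box s requires \Box s at every successor {w1, w2, w5}.
        \Box s fails at w1, so \Box \Box s is false at w6.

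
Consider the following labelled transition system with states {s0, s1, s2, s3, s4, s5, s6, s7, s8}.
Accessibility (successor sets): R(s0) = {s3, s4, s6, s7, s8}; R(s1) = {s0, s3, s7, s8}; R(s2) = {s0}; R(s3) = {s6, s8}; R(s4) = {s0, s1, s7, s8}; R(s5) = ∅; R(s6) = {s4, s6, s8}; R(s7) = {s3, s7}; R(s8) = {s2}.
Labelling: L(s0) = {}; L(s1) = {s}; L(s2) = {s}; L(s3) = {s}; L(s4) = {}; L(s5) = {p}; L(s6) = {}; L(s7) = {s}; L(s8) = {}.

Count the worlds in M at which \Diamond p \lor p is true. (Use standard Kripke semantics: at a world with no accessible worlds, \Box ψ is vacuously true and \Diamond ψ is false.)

Let φ = \Diamond p \lor p. Evaluate φ at each world:
  s0 (successors {s3, s4, s6, s7, s8}): φ is false.
  s1 (successors {s0, s3, s7, s8}): φ is false.
  s2 (successors {s0}): φ is false.
  s3 (successors {s6, s8}): φ is false.
  s4 (successors {s0, s1, s7, s8}): φ is false.
  s5 (successors ∅): φ is true.
  s6 (successors {s4, s6, s8}): φ is false.
  s7 (successors {s3, s7}): φ is false.
  s8 (successors {s2}): φ is false.
For instance, at s8:
  At s8: \Diamond p is false, p is false, so \Diamond p \lor p is false.
    At s8: \Diamond p requires p at some successor in {s2}.
      At s2: p is false.
    So \Diamond p is false at s8.
Satisfying worlds: {s5}

1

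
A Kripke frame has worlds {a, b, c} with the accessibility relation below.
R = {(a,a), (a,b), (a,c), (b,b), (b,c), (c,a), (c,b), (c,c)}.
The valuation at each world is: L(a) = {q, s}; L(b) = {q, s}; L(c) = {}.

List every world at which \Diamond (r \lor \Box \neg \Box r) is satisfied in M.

Let φ = \Diamond (r \lor \Box \neg \Box r). Evaluate φ at each world:
  a (successors {a, b, c}): φ is true.
  b (successors {b, c}): φ is true.
  c (successors {a, b, c}): φ is true.
For instance, at c:
  At c: \Diamond (r \lor \Box \neg \Box r) requires r \lor \Box \neg \Box r at some successor in {a, b, c}.
    r \lor \Box \neg \Box r holds at a, so \Diamond (r \lor \Box \neg \Box r) is true at c.
      At a: r is false, \Box \neg \Box r is true, so r \lor \Box \neg \Box r is true.
Satisfying worlds: {a, b, c}

a, b, c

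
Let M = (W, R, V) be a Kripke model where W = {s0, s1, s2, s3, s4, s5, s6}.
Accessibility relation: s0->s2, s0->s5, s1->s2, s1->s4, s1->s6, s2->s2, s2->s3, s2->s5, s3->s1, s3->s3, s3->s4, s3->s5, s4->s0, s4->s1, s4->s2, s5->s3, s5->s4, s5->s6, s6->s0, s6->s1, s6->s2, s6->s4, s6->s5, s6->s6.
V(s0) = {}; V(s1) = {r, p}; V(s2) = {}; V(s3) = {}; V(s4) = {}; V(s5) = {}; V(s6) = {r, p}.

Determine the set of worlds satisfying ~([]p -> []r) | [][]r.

none

Let φ = ~([]p -> []r) | [][]r. Evaluate φ at each world:
  s0 (successors {s2, s5}): φ is false.
  s1 (successors {s2, s4, s6}): φ is false.
  s2 (successors {s2, s3, s5}): φ is false.
  s3 (successors {s1, s3, s4, s5}): φ is false.
  s4 (successors {s0, s1, s2}): φ is false.
  s5 (successors {s3, s4, s6}): φ is false.
  s6 (successors {s0, s1, s2, s4, s5, s6}): φ is false.
For instance, at s2:
  At s2: ~([]p -> []r) is false, [][]r is false, so ~([]p -> []r) | [][]r is false.
    At s2: []p -> []r is true, so ~([]p -> []r) is false.
      At s2: []p is false, []r is false, so []p -> []r is true.
    At s2: [][]r requires []r at every successor {s2, s3, s5}.
      []r fails at s2, so [][]r is false at s2.
Satisfying worlds: none.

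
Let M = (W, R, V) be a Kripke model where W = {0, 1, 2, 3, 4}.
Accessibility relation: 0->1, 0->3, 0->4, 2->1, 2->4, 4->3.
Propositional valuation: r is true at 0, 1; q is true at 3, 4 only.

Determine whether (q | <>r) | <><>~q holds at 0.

At 0: q | <>r is true, <><>~q is false, so (q | <>r) | <><>~q is true.
  At 0: q is false, <>r is true, so q | <>r is true.
    At 0: <>r requires r at some successor in {1, 3, 4}.
      r holds at 1, so <>r is true at 0.
  At 0: <><>~q requires <>~q at some successor in {1, 3, 4}.
    At 1: <>~q is false.
    At 3: <>~q is false.
    At 4: <>~q is false.
  So <><>~q is false at 0.

Yes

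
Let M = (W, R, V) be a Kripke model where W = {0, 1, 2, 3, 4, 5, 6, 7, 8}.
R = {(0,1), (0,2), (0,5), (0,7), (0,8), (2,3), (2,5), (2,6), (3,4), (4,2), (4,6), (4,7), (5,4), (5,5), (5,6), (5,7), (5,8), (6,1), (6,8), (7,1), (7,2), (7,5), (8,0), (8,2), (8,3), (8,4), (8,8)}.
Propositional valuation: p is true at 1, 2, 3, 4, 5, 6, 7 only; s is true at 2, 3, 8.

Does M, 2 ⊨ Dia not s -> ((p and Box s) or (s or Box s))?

Recall that Box ψ holds at a world iff ψ holds at every accessible world, and Dia ψ holds iff ψ holds at some accessible world.
At 2: Dia not s is true, (p and Box s) or (s or Box s) is true, so Dia not s -> ((p and Box s) or (s or Box s)) is true.
  At 2: Dia not s requires not s at some successor in {3, 5, 6}.
    not s holds at 5, so Dia not s is true at 2.
  At 2: p and Box s is false, s or Box s is true, so (p and Box s) or (s or Box s) is true.
    At 2: p is true, Box s is false, so p and Box s is false.
      At 2: Box s requires s at every successor {3, 5, 6}.
        s fails at 5, so Box s is false at 2.
    At 2: s is true, Box s is false, so s or Box s is true.
      At 2: Box s requires s at every successor {3, 5, 6}.
        s fails at 5, so Box s is false at 2.

Yes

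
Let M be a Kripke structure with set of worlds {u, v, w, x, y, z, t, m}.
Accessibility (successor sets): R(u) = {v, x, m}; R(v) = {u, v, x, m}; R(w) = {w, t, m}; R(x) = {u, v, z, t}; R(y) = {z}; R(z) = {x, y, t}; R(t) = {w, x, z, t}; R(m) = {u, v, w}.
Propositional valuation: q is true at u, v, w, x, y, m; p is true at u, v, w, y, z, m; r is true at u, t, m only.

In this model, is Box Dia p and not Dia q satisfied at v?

No

Recall that Box ψ holds at a world iff ψ holds at every accessible world, and Dia ψ holds iff ψ holds at some accessible world.
At v: Box Dia p is true, not Dia q is false, so Box Dia p and not Dia q is false.
  At v: Box Dia p requires Dia p at every successor {u, v, x, m}.
    At u: Dia p is true.
    At v: Dia p is true.
    At x: Dia p is true.
    At m: Dia p is true.
  So Box Dia p is true at v.
  At v: Dia q is true, so not Dia q is false.
    At v: Dia q requires q at some successor in {u, v, x, m}.
      q holds at u, so Dia q is true at v.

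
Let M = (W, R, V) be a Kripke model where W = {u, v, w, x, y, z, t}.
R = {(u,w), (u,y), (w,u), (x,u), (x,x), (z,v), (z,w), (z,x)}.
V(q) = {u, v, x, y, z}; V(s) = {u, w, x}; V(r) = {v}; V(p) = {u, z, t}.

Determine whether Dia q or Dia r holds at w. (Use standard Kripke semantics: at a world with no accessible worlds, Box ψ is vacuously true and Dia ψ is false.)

At w: Dia q is true, Dia r is false, so Dia q or Dia r is true.
  At w: Dia q requires q at some successor in {u}.
    q holds at u, so Dia q is true at w.
  At w: Dia r requires r at some successor in {u}.
    At u: r is false.
  So Dia r is false at w.

Yes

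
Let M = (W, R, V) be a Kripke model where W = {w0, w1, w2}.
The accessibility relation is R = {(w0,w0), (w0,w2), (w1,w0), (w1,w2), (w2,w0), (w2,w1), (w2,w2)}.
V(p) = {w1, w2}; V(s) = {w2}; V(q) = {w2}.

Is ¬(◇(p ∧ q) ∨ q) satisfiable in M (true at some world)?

Let φ = ¬(◇(p ∧ q) ∨ q). Evaluate φ at each world:
  w0 (successors {w0, w2}): φ is false.
  w1 (successors {w0, w2}): φ is false.
  w2 (successors {w0, w1, w2}): φ is false.
For instance, at w1:
  At w1: ◇(p ∧ q) ∨ q is true, so ¬(◇(p ∧ q) ∨ q) is false.
    At w1: ◇(p ∧ q) is true, q is false, so ◇(p ∧ q) ∨ q is true.
      At w1: ◇(p ∧ q) requires p ∧ q at some successor in {w0, w2}.
        p ∧ q holds at w2, so ◇(p ∧ q) is true at w1.

No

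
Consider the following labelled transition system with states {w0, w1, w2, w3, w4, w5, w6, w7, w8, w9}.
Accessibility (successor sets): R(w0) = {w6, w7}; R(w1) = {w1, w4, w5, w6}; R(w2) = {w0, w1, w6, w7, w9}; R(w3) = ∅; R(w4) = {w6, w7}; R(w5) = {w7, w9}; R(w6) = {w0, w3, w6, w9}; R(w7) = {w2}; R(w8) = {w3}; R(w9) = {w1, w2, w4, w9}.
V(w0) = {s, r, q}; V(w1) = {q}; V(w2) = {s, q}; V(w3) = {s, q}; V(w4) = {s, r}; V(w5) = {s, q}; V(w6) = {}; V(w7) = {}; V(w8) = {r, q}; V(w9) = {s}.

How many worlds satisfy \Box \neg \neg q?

3

Let φ = \Box \neg \neg q. Evaluate φ at each world:
  w0 (successors {w6, w7}): φ is false.
  w1 (successors {w1, w4, w5, w6}): φ is false.
  w2 (successors {w0, w1, w6, w7, w9}): φ is false.
  w3 (successors ∅): φ is true.
  w4 (successors {w6, w7}): φ is false.
  w5 (successors {w7, w9}): φ is false.
  w6 (successors {w0, w3, w6, w9}): φ is false.
  w7 (successors {w2}): φ is true.
  w8 (successors {w3}): φ is true.
  w9 (successors {w1, w2, w4, w9}): φ is false.
For instance, at w4:
  At w4: \Box \neg \neg q requires \neg \neg q at every successor {w6, w7}.
    \neg \neg q fails at w6, so \Box \neg \neg q is false at w4.
Satisfying worlds: {w3, w7, w8}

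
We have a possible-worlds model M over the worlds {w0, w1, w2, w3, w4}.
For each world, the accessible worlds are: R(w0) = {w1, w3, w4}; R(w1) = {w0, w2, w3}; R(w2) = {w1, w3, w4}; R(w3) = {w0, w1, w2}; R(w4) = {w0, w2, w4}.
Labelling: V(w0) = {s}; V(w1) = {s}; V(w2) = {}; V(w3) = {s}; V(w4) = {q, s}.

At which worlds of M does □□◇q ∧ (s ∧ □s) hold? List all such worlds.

Let φ = □□◇q ∧ (s ∧ □s). Evaluate φ at each world:
  w0 (successors {w1, w3, w4}): φ is false.
  w1 (successors {w0, w2, w3}): φ is false.
  w2 (successors {w1, w3, w4}): φ is false.
  w3 (successors {w0, w1, w2}): φ is false.
  w4 (successors {w0, w2, w4}): φ is false.
For instance, at w2:
  At w2: □□◇q is false, s ∧ □s is false, so □□◇q ∧ (s ∧ □s) is false.
    At w2: □□◇q requires □◇q at every successor {w1, w3, w4}.
      □◇q fails at w1, so □□◇q is false at w2.
    At w2: s is false, □s is true, so s ∧ □s is false.
      At w2: □s requires s at every successor {w1, w3, w4}.
        At w1: s is true.
        At w3: s is true.
        At w4: s is true.
      So □s is true at w2.
Satisfying worlds: none.

none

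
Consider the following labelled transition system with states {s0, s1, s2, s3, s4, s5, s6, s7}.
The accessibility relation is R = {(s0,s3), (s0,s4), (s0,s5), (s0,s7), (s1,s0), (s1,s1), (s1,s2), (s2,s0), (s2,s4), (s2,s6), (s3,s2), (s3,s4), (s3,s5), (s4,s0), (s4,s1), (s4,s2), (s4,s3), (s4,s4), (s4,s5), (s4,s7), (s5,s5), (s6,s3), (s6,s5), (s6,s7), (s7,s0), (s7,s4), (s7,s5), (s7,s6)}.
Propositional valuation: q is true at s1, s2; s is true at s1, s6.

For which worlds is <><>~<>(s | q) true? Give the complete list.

Let φ = <><>~<>(s | q). Evaluate φ at each world:
  s0 (successors {s3, s4, s5, s7}): φ is true.
  s1 (successors {s0, s1, s2}): φ is true.
  s2 (successors {s0, s4, s6}): φ is true.
  s3 (successors {s2, s4, s5}): φ is true.
  s4 (successors {s0, s1, s2, s3, s4, s5, s7}): φ is true.
  s5 (successors {s5}): φ is true.
  s6 (successors {s3, s5, s7}): φ is true.
  s7 (successors {s0, s4, s5, s6}): φ is true.
For instance, at s2:
  At s2: <><>~<>(s | q) requires <>~<>(s | q) at some successor in {s0, s4, s6}.
    <>~<>(s | q) holds at s0, so <><>~<>(s | q) is true at s2.
      At s0: <>~<>(s | q) requires ~<>(s | q) at some successor in {s3, s4, s5, s7}.
        ~<>(s | q) holds at s5, so <>~<>(s | q) is true at s0.
Satisfying worlds: {s0, s1, s2, s3, s4, s5, s6, s7}

s0, s1, s2, s3, s4, s5, s6, s7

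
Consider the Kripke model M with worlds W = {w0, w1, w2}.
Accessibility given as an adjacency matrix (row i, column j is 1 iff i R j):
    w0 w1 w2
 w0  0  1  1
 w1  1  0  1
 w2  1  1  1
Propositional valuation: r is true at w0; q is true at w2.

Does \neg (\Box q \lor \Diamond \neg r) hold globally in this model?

Let φ = \neg (\Box q \lor \Diamond \neg r). Evaluate φ at each world:
  w0 (successors {w1, w2}): φ is false.
  w1 (successors {w0, w2}): φ is false.
  w2 (successors {w0, w1, w2}): φ is false.
Detail at w0 (counterexample):
  At w0: \Box q \lor \Diamond \neg r is true, so \neg (\Box q \lor \Diamond \neg r) is false.
    At w0: \Box q is false, \Diamond \neg r is true, so \Box q \lor \Diamond \neg r is true.
      At w0: \Box q requires q at every successor {w1, w2}.
        q fails at w1, so \Box q is false at w0.
      At w0: \Diamond \neg r requires \neg r at some successor in {w1, w2}.
        \neg r holds at w1, so \Diamond \neg r is true at w0.

No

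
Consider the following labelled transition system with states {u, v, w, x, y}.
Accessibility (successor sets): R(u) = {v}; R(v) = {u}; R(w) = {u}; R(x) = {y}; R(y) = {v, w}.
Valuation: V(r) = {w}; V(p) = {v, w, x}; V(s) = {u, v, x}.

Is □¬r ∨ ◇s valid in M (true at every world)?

Recall that □ψ holds at a world iff ψ holds at every accessible world, and ◇ψ holds iff ψ holds at some accessible world.
Let φ = □¬r ∨ ◇s. Evaluate φ at each world:
  u (successors {v}): φ is true.
  v (successors {u}): φ is true.
  w (successors {u}): φ is true.
  x (successors {y}): φ is true.
  y (successors {v, w}): φ is true.
For instance, at u:
  At u: □¬r is true, ◇s is true, so □¬r ∨ ◇s is true.
    At u: □¬r requires ¬r at every successor {v}.
      At v: ¬r is true.
    So □¬r is true at u.
    At u: ◇s requires s at some successor in {v}.
      s holds at v, so ◇s is true at u.

Yes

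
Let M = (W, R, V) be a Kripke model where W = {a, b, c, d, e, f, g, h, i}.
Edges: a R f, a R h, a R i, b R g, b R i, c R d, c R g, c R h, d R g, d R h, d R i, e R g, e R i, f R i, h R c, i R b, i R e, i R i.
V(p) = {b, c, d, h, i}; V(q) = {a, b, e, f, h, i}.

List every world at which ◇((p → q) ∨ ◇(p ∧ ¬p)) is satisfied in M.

a, b, c, d, e, f, i

Let φ = ◇((p → q) ∨ ◇(p ∧ ¬p)). Evaluate φ at each world:
  a (successors {f, h, i}): φ is true.
  b (successors {g, i}): φ is true.
  c (successors {d, g, h}): φ is true.
  d (successors {g, h, i}): φ is true.
  e (successors {g, i}): φ is true.
  f (successors {i}): φ is true.
  g (successors ∅): φ is false.
  h (successors {c}): φ is false.
  i (successors {b, e, i}): φ is true.
For instance, at a:
  At a: ◇((p → q) ∨ ◇(p ∧ ¬p)) requires (p → q) ∨ ◇(p ∧ ¬p) at some successor in {f, h, i}.
    (p → q) ∨ ◇(p ∧ ¬p) holds at f, so ◇((p → q) ∨ ◇(p ∧ ¬p)) is true at a.
      At f: p → q is true, ◇(p ∧ ¬p) is false, so (p → q) ∨ ◇(p ∧ ¬p) is true.
Satisfying worlds: {a, b, c, d, e, f, i}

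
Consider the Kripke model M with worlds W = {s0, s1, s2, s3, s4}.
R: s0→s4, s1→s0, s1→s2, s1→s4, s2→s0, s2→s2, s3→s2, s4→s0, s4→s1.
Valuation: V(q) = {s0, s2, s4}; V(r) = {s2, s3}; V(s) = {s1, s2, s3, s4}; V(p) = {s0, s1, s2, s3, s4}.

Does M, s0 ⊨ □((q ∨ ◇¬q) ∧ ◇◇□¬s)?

No

Recall that □ψ holds at a world iff ψ holds at every accessible world, and ◇ψ holds iff ψ holds at some accessible world.
At s0: □((q ∨ ◇¬q) ∧ ◇◇□¬s) requires (q ∨ ◇¬q) ∧ ◇◇□¬s at every successor {s4}.
  (q ∨ ◇¬q) ∧ ◇◇□¬s fails at s4, so □((q ∨ ◇¬q) ∧ ◇◇□¬s) is false at s0.
    At s4: q ∨ ◇¬q is true, ◇◇□¬s is false, so (q ∨ ◇¬q) ∧ ◇◇□¬s is false.
      At s4: q is true, ◇¬q is true, so q ∨ ◇¬q is true.
      At s4: ◇◇□¬s requires ◇□¬s at some successor in {s0, s1}.
        At s0: ◇□¬s is false.
        At s1: ◇□¬s is false.
      So ◇◇□¬s is false at s4.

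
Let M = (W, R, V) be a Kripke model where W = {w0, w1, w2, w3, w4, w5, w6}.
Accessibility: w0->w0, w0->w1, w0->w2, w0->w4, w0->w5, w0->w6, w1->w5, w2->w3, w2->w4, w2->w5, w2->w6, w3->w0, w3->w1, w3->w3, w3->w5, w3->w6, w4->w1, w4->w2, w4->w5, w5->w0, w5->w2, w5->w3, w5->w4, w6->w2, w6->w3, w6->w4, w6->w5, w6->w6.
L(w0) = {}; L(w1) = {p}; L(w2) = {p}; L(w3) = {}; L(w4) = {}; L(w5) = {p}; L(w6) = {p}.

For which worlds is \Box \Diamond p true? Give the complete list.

Recall that \Box ψ holds at a world iff ψ holds at every accessible world, and \Diamond ψ holds iff ψ holds at some accessible world.
Let φ = \Box \Diamond p. Evaluate φ at each world:
  w0 (successors {w0, w1, w2, w4, w5, w6}): φ is true.
  w1 (successors {w5}): φ is true.
  w2 (successors {w3, w4, w5, w6}): φ is true.
  w3 (successors {w0, w1, w3, w5, w6}): φ is true.
  w4 (successors {w1, w2, w5}): φ is true.
  w5 (successors {w0, w2, w3, w4}): φ is true.
  w6 (successors {w2, w3, w4, w5, w6}): φ is true.
For instance, at w0:
  At w0: \Box \Diamond p requires \Diamond p at every successor {w0, w1, w2, w4, w5, w6}.
    At w0: \Diamond p is true.
    At w1: \Diamond p is true.
    At w2: \Diamond p is true.
    At w4: \Diamond p is true.
    At w5: \Diamond p is true.
    At w6: \Diamond p is true.
  So \Box \Diamond p is true at w0.
Satisfying worlds: {w0, w1, w2, w3, w4, w5, w6}

w0, w1, w2, w3, w4, w5, w6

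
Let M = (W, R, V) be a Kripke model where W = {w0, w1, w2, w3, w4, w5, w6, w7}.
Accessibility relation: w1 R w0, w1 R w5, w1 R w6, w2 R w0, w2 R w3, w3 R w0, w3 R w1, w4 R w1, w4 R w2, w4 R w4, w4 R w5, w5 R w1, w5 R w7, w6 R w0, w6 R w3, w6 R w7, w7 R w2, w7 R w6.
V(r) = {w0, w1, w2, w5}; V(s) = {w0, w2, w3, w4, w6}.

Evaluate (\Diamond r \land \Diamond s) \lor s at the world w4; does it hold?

At w4: \Diamond r \land \Diamond s is true, s is true, so (\Diamond r \land \Diamond s) \lor s is true.
  At w4: \Diamond r is true, \Diamond s is true, so \Diamond r \land \Diamond s is true.
    At w4: \Diamond r requires r at some successor in {w1, w2, w4, w5}.
      r holds at w1, so \Diamond r is true at w4.
    At w4: \Diamond s requires s at some successor in {w1, w2, w4, w5}.
      s holds at w2, so \Diamond s is true at w4.

Yes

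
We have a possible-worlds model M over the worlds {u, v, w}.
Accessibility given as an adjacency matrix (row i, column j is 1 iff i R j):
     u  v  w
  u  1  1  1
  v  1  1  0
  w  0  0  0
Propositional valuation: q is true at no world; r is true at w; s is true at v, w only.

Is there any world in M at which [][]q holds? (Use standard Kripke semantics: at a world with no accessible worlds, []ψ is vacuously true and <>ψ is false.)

Let φ = [][]q. Evaluate φ at each world:
  u (successors {u, v, w}): φ is false.
  v (successors {u, v}): φ is false.
  w (successors ∅): φ is true.
Detail at w (witness):
  At w: no accessible worlds, so [][]q holds vacuously.

Yes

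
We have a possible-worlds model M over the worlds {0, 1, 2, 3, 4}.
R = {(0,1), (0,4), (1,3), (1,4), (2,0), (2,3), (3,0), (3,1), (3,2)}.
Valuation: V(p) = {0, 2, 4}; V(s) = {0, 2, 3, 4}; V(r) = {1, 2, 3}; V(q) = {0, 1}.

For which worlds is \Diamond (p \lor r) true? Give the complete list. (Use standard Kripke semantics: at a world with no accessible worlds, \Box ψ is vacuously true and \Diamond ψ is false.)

Let φ = \Diamond (p \lor r). Evaluate φ at each world:
  0 (successors {1, 4}): φ is true.
  1 (successors {3, 4}): φ is true.
  2 (successors {0, 3}): φ is true.
  3 (successors {0, 1, 2}): φ is true.
  4 (successors ∅): φ is false.
For instance, at 1:
  At 1: \Diamond (p \lor r) requires p \lor r at some successor in {3, 4}.
    p \lor r holds at 3, so \Diamond (p \lor r) is true at 1.
Satisfying worlds: {0, 1, 2, 3}

0, 1, 2, 3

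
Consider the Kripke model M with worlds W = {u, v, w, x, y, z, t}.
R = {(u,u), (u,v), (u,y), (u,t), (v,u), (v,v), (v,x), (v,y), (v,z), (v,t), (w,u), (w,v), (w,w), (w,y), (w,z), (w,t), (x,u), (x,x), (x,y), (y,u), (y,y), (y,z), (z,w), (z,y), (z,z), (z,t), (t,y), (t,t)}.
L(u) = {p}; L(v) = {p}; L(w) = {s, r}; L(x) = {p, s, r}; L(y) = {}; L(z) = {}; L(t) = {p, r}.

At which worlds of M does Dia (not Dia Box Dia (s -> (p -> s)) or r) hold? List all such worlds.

Let φ = Dia (not Dia Box Dia (s -> (p -> s)) or r). Evaluate φ at each world:
  u (successors {u, v, y, t}): φ is true.
  v (successors {u, v, x, y, z, t}): φ is true.
  w (successors {u, v, w, y, z, t}): φ is true.
  x (successors {u, x, y}): φ is true.
  y (successors {u, y, z}): φ is false.
  z (successors {w, y, z, t}): φ is true.
  t (successors {y, t}): φ is true.
For instance, at z:
  At z: Dia (not Dia Box Dia (s -> (p -> s)) or r) requires not Dia Box Dia (s -> (p -> s)) or r at some successor in {w, y, z, t}.
    not Dia Box Dia (s -> (p -> s)) or r holds at w, so Dia (not Dia Box Dia (s -> (p -> s)) or r) is true at z.
      At w: not Dia Box Dia (s -> (p -> s)) is false, r is true, so not Dia Box Dia (s -> (p -> s)) or r is true.
Satisfying worlds: {u, v, w, x, z, t}

u, v, w, x, z, t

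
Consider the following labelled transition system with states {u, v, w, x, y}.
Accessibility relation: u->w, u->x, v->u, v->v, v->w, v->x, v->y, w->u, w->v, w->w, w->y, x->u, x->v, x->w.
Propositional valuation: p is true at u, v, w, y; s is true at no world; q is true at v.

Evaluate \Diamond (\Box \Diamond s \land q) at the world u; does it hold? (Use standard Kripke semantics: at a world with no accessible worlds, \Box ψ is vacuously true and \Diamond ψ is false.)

Recall that \Box ψ holds at a world iff ψ holds at every accessible world, and \Diamond ψ holds iff ψ holds at some accessible world.
At u: \Diamond (\Box \Diamond s \land q) requires \Box \Diamond s \land q at some successor in {w, x}.
  At w: \Box \Diamond s \land q is false.
  At x: \Box \Diamond s \land q is false.
So \Diamond (\Box \Diamond s \land q) is false at u.

No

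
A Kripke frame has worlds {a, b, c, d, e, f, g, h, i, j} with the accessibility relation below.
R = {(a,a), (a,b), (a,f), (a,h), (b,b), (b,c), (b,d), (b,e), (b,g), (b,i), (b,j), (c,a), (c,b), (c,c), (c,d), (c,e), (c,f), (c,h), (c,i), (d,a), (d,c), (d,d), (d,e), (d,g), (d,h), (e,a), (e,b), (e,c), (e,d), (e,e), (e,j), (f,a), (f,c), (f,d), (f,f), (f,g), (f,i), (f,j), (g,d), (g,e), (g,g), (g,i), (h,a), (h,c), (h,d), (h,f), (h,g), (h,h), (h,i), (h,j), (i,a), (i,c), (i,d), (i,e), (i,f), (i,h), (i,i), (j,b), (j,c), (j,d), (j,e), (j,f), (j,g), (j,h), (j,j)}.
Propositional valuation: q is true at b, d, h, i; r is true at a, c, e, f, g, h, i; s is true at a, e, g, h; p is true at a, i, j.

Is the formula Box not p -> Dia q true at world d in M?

Yes

At d: Box not p is false, Dia q is true, so Box not p -> Dia q is true.
  At d: Box not p requires not p at every successor {a, c, d, e, g, h}.
    not p fails at a, so Box not p is false at d.
  At d: Dia q requires q at some successor in {a, c, d, e, g, h}.
    q holds at d, so Dia q is true at d.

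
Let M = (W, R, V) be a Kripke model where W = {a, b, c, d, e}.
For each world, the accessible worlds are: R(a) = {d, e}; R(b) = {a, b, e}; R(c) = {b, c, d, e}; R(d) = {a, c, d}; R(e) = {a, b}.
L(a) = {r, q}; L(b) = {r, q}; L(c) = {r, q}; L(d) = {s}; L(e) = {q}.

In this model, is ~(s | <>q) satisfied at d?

At d: s | <>q is true, so ~(s | <>q) is false.
  At d: s is true, <>q is true, so s | <>q is true.
    At d: <>q requires q at some successor in {a, c, d}.
      q holds at a, so <>q is true at d.

No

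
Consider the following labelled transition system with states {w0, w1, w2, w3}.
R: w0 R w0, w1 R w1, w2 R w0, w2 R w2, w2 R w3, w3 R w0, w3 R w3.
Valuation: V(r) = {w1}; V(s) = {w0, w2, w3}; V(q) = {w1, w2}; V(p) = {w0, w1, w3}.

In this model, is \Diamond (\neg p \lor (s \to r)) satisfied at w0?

At w0: \Diamond (\neg p \lor (s \to r)) requires \neg p \lor (s \to r) at some successor in {w0}.
  At w0: \neg p \lor (s \to r) is false.
So \Diamond (\neg p \lor (s \to r)) is false at w0.

No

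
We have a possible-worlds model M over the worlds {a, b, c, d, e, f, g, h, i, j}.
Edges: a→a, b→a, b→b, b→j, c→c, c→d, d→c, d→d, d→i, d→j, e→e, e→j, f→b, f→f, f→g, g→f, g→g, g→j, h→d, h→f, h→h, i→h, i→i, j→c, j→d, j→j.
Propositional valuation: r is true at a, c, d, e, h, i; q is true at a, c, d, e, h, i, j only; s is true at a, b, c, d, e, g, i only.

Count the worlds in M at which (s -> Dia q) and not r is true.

4

Recall that Dia ψ holds at a world iff ψ holds at some accessible world.
Let φ = (s -> Dia q) and not r. Evaluate φ at each world:
  a (successors {a}): φ is false.
  b (successors {a, b, j}): φ is true.
  c (successors {c, d}): φ is false.
  d (successors {c, d, i, j}): φ is false.
  e (successors {e, j}): φ is false.
  f (successors {b, f, g}): φ is true.
  g (successors {f, g, j}): φ is true.
  h (successors {d, f, h}): φ is false.
  i (successors {h, i}): φ is false.
  j (successors {c, d, j}): φ is true.
For instance, at i:
  At i: s -> Dia q is true, not r is false, so (s -> Dia q) and not r is false.
    At i: s is true, Dia q is true, so s -> Dia q is true.
      At i: Dia q requires q at some successor in {h, i}.
        q holds at h, so Dia q is true at i.
Satisfying worlds: {b, f, g, j}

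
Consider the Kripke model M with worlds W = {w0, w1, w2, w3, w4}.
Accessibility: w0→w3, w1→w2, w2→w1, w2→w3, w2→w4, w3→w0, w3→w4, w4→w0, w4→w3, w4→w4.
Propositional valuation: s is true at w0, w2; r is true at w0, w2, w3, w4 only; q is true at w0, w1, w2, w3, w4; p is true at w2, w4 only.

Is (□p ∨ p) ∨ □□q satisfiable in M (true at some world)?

Let φ = (□p ∨ p) ∨ □□q. Evaluate φ at each world:
  w0 (successors {w3}): φ is true.
  w1 (successors {w2}): φ is true.
  w2 (successors {w1, w3, w4}): φ is true.
  w3 (successors {w0, w4}): φ is true.
  w4 (successors {w0, w3, w4}): φ is true.
Detail at w0 (witness):
  At w0: □p ∨ p is false, □□q is true, so (□p ∨ p) ∨ □□q is true.
    At w0: □p is false, p is false, so □p ∨ p is false.
      At w0: □p requires p at every successor {w3}.
        p fails at w3, so □p is false at w0.
    At w0: □□q requires □q at every successor {w3}.
      At w3: □q is true.
    So □□q is true at w0.

Yes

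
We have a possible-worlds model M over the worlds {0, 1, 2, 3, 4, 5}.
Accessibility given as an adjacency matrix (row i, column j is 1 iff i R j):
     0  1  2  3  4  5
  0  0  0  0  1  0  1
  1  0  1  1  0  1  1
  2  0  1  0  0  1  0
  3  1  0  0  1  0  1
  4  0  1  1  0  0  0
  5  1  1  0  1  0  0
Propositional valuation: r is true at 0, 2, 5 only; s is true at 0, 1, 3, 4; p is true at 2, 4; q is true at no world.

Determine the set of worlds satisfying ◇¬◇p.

0, 1, 3, 5

Let φ = ◇¬◇p. Evaluate φ at each world:
  0 (successors {3, 5}): φ is true.
  1 (successors {1, 2, 4, 5}): φ is true.
  2 (successors {1, 4}): φ is false.
  3 (successors {0, 3, 5}): φ is true.
  4 (successors {1, 2}): φ is false.
  5 (successors {0, 1, 3}): φ is true.
For instance, at 4:
  At 4: ◇¬◇p requires ¬◇p at some successor in {1, 2}.
    At 1: ¬◇p is false.
    At 2: ¬◇p is false.
  So ◇¬◇p is false at 4.
Satisfying worlds: {0, 1, 3, 5}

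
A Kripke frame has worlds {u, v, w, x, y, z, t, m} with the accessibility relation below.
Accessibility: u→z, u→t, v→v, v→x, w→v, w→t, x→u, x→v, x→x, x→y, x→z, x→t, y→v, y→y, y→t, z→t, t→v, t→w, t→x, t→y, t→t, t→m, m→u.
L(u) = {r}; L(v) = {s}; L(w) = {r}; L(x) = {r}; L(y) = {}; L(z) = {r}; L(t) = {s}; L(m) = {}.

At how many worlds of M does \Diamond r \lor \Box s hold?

7

Let φ = \Diamond r \lor \Box s. Evaluate φ at each world:
  u (successors {z, t}): φ is true.
  v (successors {v, x}): φ is true.
  w (successors {v, t}): φ is true.
  x (successors {u, v, x, y, z, t}): φ is true.
  y (successors {v, y, t}): φ is false.
  z (successors {t}): φ is true.
  t (successors {v, w, x, y, t, m}): φ is true.
  m (successors {u}): φ is true.
For instance, at z:
  At z: \Diamond r is false, \Box s is true, so \Diamond r \lor \Box s is true.
    At z: \Diamond r requires r at some successor in {t}.
      At t: r is false.
    So \Diamond r is false at z.
    At z: \Box s requires s at every successor {t}.
      At t: s is true.
    So \Box s is true at z.
Satisfying worlds: {u, v, w, x, z, t, m}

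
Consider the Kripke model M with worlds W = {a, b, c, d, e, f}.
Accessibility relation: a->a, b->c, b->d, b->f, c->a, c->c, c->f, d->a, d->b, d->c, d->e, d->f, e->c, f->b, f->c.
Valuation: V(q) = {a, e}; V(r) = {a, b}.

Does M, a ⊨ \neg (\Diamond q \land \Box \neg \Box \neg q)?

No

At a: \Diamond q \land \Box \neg \Box \neg q is true, so \neg (\Diamond q \land \Box \neg \Box \neg q) is false.
  At a: \Diamond q is true, \Box \neg \Box \neg q is true, so \Diamond q \land \Box \neg \Box \neg q is true.
    At a: \Diamond q requires q at some successor in {a}.
      q holds at a, so \Diamond q is true at a.
    At a: \Box \neg \Box \neg q requires \neg \Box \neg q at every successor {a}.
      At a: \neg \Box \neg q is true.
    So \Box \neg \Box \neg q is true at a.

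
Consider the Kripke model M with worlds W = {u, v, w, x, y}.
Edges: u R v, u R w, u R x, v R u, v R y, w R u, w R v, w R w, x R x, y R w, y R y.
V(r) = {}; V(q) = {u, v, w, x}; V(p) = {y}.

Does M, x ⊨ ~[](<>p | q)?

At x: [](<>p | q) is true, so ~[](<>p | q) is false.
  At x: [](<>p | q) requires <>p | q at every successor {x}.
      At x: <>p is false, q is true, so <>p | q is true.
  So [](<>p | q) is true at x.

No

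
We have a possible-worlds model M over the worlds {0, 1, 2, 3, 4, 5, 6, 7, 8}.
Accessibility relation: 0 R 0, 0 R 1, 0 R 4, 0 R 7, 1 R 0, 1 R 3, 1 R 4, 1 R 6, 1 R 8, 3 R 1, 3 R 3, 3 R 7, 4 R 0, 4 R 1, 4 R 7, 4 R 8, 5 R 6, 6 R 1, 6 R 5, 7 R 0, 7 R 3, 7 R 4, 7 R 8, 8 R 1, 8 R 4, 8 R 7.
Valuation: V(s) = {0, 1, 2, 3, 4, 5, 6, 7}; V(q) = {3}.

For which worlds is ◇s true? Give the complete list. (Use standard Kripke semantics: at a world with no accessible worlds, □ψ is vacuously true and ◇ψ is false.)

Recall that ◇ψ holds at a world iff ψ holds at some accessible world.
Let φ = ◇s. Evaluate φ at each world:
  0 (successors {0, 1, 4, 7}): φ is true.
  1 (successors {0, 3, 4, 6, 8}): φ is true.
  2 (successors ∅): φ is false.
  3 (successors {1, 3, 7}): φ is true.
  4 (successors {0, 1, 7, 8}): φ is true.
  5 (successors {6}): φ is true.
  6 (successors {1, 5}): φ is true.
  7 (successors {0, 3, 4, 8}): φ is true.
  8 (successors {1, 4, 7}): φ is true.
For instance, at 5:
  At 5: ◇s requires s at some successor in {6}.
    s holds at 6, so ◇s is true at 5.
Satisfying worlds: {0, 1, 3, 4, 5, 6, 7, 8}

0, 1, 3, 4, 5, 6, 7, 8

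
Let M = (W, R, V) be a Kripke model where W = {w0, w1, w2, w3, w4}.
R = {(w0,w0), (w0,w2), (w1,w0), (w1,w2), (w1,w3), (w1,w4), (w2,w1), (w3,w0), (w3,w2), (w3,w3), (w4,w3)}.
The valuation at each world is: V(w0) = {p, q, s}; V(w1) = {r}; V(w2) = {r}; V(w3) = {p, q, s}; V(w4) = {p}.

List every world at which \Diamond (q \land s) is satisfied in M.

Recall that \Diamond ψ holds at a world iff ψ holds at some accessible world.
Let φ = \Diamond (q \land s). Evaluate φ at each world:
  w0 (successors {w0, w2}): φ is true.
  w1 (successors {w0, w2, w3, w4}): φ is true.
  w2 (successors {w1}): φ is false.
  w3 (successors {w0, w2, w3}): φ is true.
  w4 (successors {w3}): φ is true.
For instance, at w1:
  At w1: \Diamond (q \land s) requires q \land s at some successor in {w0, w2, w3, w4}.
    q \land s holds at w0, so \Diamond (q \land s) is true at w1.
Satisfying worlds: {w0, w1, w3, w4}

w0, w1, w3, w4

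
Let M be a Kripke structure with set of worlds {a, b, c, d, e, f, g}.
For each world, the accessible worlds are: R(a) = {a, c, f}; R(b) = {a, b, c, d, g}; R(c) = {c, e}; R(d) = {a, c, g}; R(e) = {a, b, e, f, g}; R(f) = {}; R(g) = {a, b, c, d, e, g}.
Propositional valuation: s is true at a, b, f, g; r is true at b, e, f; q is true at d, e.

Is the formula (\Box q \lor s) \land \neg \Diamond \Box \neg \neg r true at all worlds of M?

Let φ = (\Box q \lor s) \land \neg \Diamond \Box \neg \neg r. Evaluate φ at each world:
  a (successors {a, c, f}): φ is false.
  b (successors {a, b, c, d, g}): φ is true.
  c (successors {c, e}): φ is false.
  d (successors {a, c, g}): φ is false.
  e (successors {a, b, e, f, g}): φ is false.
  f (successors ∅): φ is true.
  g (successors {a, b, c, d, e, g}): φ is true.
Detail at a (counterexample):
  At a: \Box q \lor s is true, \neg \Diamond \Box \neg \neg r is false, so (\Box q \lor s) \land \neg \Diamond \Box \neg \neg r is false.
    At a: \Box q is false, s is true, so \Box q \lor s is true.
      At a: \Box q requires q at every successor {a, c, f}.
        q fails at a, so \Box q is false at a.
    At a: \Diamond \Box \neg \neg r is true, so \neg \Diamond \Box \neg \neg r is false.
      At a: \Diamond \Box \neg \neg r requires \Box \neg \neg r at some successor in {a, c, f}.
        \Box \neg \neg r holds at f, so \Diamond \Box \neg \neg r is true at a.

No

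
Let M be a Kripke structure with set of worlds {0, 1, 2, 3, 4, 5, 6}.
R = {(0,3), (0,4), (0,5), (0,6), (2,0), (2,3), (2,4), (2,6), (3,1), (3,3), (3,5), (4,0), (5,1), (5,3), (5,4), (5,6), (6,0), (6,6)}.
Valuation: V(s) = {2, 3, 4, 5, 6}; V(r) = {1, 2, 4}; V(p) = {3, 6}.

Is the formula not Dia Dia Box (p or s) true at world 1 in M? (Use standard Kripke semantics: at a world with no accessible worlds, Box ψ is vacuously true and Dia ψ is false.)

At 1: Dia Dia Box (p or s) is false, so not Dia Dia Box (p or s) is true.
  At 1: no accessible worlds, so Dia Dia Box (p or s) is false.

Yes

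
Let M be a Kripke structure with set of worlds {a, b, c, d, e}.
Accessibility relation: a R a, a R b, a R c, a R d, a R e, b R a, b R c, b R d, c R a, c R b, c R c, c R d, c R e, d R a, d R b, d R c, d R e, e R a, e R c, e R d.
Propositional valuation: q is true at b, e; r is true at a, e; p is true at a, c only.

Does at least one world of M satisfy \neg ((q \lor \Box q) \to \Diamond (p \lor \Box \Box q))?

No

Let φ = \neg ((q \lor \Box q) \to \Diamond (p \lor \Box \Box q)). Evaluate φ at each world:
  a (successors {a, b, c, d, e}): φ is false.
  b (successors {a, c, d}): φ is false.
  c (successors {a, b, c, d, e}): φ is false.
  d (successors {a, b, c, e}): φ is false.
  e (successors {a, c, d}): φ is false.
For instance, at e:
  At e: (q \lor \Box q) \to \Diamond (p \lor \Box \Box q) is true, so \neg ((q \lor \Box q) \to \Diamond (p \lor \Box \Box q)) is false.
    At e: q \lor \Box q is true, \Diamond (p \lor \Box \Box q) is true, so (q \lor \Box q) \to \Diamond (p \lor \Box \Box q) is true.
      At e: q is true, \Box q is false, so q \lor \Box q is true.
      At e: \Diamond (p \lor \Box \Box q) requires p \lor \Box \Box q at some successor in {a, c, d}.
        p \lor \Box \Box q holds at a, so \Diamond (p \lor \Box \Box q) is true at e.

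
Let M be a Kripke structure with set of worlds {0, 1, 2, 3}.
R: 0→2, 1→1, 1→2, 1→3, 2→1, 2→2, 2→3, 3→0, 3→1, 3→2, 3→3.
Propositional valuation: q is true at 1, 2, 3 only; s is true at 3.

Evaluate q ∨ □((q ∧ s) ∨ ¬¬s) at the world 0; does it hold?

No

At 0: q is false, □((q ∧ s) ∨ ¬¬s) is false, so q ∨ □((q ∧ s) ∨ ¬¬s) is false.
  At 0: □((q ∧ s) ∨ ¬¬s) requires (q ∧ s) ∨ ¬¬s at every successor {2}.
    (q ∧ s) ∨ ¬¬s fails at 2, so □((q ∧ s) ∨ ¬¬s) is false at 0.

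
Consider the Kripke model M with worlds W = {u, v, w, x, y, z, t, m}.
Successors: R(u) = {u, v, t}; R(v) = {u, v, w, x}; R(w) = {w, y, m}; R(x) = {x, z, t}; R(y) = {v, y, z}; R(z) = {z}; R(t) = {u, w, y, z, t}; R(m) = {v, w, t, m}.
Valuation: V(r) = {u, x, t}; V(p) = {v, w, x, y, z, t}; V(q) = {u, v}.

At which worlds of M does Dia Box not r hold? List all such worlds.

v, w, x, y, z, t, m

Let φ = Dia Box not r. Evaluate φ at each world:
  u (successors {u, v, t}): φ is false.
  v (successors {u, v, w, x}): φ is true.
  w (successors {w, y, m}): φ is true.
  x (successors {x, z, t}): φ is true.
  y (successors {v, y, z}): φ is true.
  z (successors {z}): φ is true.
  t (successors {u, w, y, z, t}): φ is true.
  m (successors {v, w, t, m}): φ is true.
For instance, at v:
  At v: Dia Box not r requires Box not r at some successor in {u, v, w, x}.
    Box not r holds at w, so Dia Box not r is true at v.
      At w: Box not r requires not r at every successor {w, y, m}.
        At w: not r is true.
        At y: not r is true.
        At m: not r is true.
      So Box not r is true at w.
Satisfying worlds: {v, w, x, y, z, t, m}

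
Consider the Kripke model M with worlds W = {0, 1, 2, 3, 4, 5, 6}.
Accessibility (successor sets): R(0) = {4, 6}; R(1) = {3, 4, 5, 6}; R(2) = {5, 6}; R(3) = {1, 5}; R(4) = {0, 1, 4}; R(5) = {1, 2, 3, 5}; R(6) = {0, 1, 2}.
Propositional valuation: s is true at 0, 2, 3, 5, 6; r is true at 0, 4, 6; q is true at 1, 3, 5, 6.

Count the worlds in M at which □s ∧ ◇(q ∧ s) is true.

1

Let φ = □s ∧ ◇(q ∧ s). Evaluate φ at each world:
  0 (successors {4, 6}): φ is false.
  1 (successors {3, 4, 5, 6}): φ is false.
  2 (successors {5, 6}): φ is true.
  3 (successors {1, 5}): φ is false.
  4 (successors {0, 1, 4}): φ is false.
  5 (successors {1, 2, 3, 5}): φ is false.
  6 (successors {0, 1, 2}): φ is false.
For instance, at 6:
  At 6: □s is false, ◇(q ∧ s) is false, so □s ∧ ◇(q ∧ s) is false.
    At 6: □s requires s at every successor {0, 1, 2}.
      s fails at 1, so □s is false at 6.
    At 6: ◇(q ∧ s) requires q ∧ s at some successor in {0, 1, 2}.
      At 0: q ∧ s is false.
      At 1: q ∧ s is false.
      At 2: q ∧ s is false.
    So ◇(q ∧ s) is false at 6.
Satisfying worlds: {2}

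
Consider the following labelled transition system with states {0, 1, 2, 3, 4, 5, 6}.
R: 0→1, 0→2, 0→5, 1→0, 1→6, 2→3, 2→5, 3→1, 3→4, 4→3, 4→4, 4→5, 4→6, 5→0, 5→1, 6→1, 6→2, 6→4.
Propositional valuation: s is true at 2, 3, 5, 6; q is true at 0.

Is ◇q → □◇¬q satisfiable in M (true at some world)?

Recall that □ψ holds at a world iff ψ holds at every accessible world, and ◇ψ holds iff ψ holds at some accessible world.
Let φ = ◇q → □◇¬q. Evaluate φ at each world:
  0 (successors {1, 2, 5}): φ is true.
  1 (successors {0, 6}): φ is true.
  2 (successors {3, 5}): φ is true.
  3 (successors {1, 4}): φ is true.
  4 (successors {3, 4, 5, 6}): φ is true.
  5 (successors {0, 1}): φ is true.
  6 (successors {1, 2, 4}): φ is true.
Detail at 0 (witness):
  At 0: ◇q is false, □◇¬q is true, so ◇q → □◇¬q is true.
    At 0: ◇q requires q at some successor in {1, 2, 5}.
      At 1: q is false.
      At 2: q is false.
      At 5: q is false.
    So ◇q is false at 0.
    At 0: □◇¬q requires ◇¬q at every successor {1, 2, 5}.
      At 1: ◇¬q is true.
      At 2: ◇¬q is true.
      At 5: ◇¬q is true.
    So □◇¬q is true at 0.

Yes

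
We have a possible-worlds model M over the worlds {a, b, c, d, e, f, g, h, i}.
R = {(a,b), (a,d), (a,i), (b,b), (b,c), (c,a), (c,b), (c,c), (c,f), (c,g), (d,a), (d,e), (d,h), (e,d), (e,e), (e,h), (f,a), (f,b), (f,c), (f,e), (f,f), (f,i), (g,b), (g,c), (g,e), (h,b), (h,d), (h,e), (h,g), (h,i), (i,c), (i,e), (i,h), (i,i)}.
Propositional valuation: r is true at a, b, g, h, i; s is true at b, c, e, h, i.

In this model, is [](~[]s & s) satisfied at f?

No

Recall that []ψ holds at a world iff ψ holds at every accessible world, and <>ψ holds iff ψ holds at some accessible world.
At f: [](~[]s & s) requires ~[]s & s at every successor {a, b, c, e, f, i}.
  ~[]s & s fails at a, so [](~[]s & s) is false at f.
    At a: ~[]s is true, s is false, so ~[]s & s is false.
      At a: []s is false, so ~[]s is true.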